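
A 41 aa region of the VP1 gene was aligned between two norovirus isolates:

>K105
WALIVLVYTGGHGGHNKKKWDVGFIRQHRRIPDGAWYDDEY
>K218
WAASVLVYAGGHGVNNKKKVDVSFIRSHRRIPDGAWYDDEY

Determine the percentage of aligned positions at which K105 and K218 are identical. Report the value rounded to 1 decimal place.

The sequences differ at positions 3 (L/A), 4 (I/S), 9 (T/A), 14 (G/V), 15 (H/N), 20 (W/V), 23 (G/S), 27 (Q/S).
33 of the 41 sites match, so the percent identity is 33/41 × 100 = 80.5%.

80.5%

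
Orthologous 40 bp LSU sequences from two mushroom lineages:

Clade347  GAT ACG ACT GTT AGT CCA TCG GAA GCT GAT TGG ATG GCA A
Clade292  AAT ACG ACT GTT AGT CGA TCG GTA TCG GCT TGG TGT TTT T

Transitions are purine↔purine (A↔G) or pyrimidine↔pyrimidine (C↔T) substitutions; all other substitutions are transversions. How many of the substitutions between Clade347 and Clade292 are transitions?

The sequences differ at positions 1 (G/A, transition), 17 (C/G, transversion), 23 (A/T, transversion), 25 (G/T, transversion), 27 (T/G, transversion), 29 (A/C, transversion), 34 (A/T, transversion), 35 (T/G, transversion), 36 (G/T, transversion), 37 (G/T, transversion), 38 (C/T, transition), 39 (A/T, transversion), 40 (A/T, transversion).
Of the 13 differences, 2 transitions and 11 transversions, so the answer is 2.

2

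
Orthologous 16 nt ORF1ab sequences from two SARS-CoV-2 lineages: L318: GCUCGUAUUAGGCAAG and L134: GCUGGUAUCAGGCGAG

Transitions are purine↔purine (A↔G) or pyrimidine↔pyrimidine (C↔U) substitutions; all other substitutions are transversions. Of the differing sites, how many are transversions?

The sequences differ at positions 4 (C/G, transversion), 9 (U/C, transition), 14 (A/G, transition).
Of the 3 differences, 2 transitions and 1 transversion, so the answer is 1.

1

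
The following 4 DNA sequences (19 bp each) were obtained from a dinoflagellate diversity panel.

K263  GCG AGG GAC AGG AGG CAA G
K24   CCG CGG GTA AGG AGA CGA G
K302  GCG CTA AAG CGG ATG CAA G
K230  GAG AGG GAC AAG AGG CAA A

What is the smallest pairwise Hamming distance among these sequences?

3

Pairwise Hamming distances:
  K263 vs K24: 6
  K263 vs K302: 7
  K263 vs K230: 3
  K24 vs K302: 10
  K24 vs K230: 9
  K302 vs K230: 10
The smallest is 3, between K263 and K230.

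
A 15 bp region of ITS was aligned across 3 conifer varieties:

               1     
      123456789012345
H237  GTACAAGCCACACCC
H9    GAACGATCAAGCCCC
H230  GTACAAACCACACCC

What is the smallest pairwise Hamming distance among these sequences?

1

Pairwise Hamming distances:
  H237 vs H9: 6
  H237 vs H230: 1
  H9 vs H230: 6
The smallest is 1, between H237 and H230.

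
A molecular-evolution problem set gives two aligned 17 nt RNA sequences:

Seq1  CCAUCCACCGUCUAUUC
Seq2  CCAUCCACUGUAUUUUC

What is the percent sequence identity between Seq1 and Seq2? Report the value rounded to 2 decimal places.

82.35%

The sequences differ at positions 9 (C/U), 12 (C/A), 14 (A/U).
14 of the 17 sites match, so the percent identity is 14/17 × 100 = 82.35%.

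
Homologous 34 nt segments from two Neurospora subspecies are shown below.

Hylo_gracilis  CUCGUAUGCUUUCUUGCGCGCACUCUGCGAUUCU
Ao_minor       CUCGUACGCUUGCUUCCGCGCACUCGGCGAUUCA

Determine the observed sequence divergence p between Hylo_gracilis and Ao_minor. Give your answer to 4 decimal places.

0.1471

Mismatches occur at site 7 (U/C), site 12 (U/G), site 16 (G/C), site 26 (U/G), site 34 (U/A).
There are 5 differences over 34 sites, so p = 5/34 = 0.1471.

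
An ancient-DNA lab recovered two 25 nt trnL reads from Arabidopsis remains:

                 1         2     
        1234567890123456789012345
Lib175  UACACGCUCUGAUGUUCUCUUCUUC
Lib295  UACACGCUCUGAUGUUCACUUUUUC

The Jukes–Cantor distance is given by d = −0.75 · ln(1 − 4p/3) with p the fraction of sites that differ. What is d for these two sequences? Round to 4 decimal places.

0.0846

Differing sites — 18:U/A; 22:C/U.
p = 2/25 = 0.080000.
d = −0.75 · ln(1 − (4/3)·0.080000) = −0.75 · ln(0.893333) = −0.75 · (-0.112796) = 0.0846.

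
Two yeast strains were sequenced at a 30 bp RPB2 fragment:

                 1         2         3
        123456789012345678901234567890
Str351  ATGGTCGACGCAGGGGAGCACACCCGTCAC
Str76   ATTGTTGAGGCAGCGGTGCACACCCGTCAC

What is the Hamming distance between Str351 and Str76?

5

The sequences differ at positions 3 (G/T), 6 (C/T), 9 (C/G), 14 (G/C), 17 (A/T).
That gives 5 mismatches out of 30 aligned sites, so the Hamming distance is 5.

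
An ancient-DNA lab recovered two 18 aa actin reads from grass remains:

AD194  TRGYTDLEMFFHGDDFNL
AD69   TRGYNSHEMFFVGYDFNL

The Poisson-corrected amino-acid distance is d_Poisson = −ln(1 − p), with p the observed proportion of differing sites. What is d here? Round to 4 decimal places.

The sequences differ at positions 5 (T/N), 6 (D/S), 7 (L/H), 12 (H/V), 14 (D/Y).
p = 5/18 = 0.277778.
d = −ln(1 − 0.277778) = −ln(0.722222) = 0.3254.

0.3254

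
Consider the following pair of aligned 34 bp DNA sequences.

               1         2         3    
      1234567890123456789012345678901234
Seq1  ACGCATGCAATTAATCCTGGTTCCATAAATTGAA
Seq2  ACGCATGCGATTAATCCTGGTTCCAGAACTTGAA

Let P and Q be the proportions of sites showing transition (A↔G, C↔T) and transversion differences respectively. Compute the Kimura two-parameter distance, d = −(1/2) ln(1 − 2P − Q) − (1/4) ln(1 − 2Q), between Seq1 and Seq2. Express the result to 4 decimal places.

0.0939

The sequences differ at positions 9 (A/G, transition), 26 (T/G, transversion), 29 (A/C, transversion).
Of the 3 differences, 1 transition and 2 transversions over 34 sites: P = 1/34 = 0.029412, Q = 2/34 = 0.058824.
d = −0.5·ln(0.882352) − 0.25·ln(0.882352) = −0.5·(-0.125164) − 0.25·(-0.125164) = 0.0939.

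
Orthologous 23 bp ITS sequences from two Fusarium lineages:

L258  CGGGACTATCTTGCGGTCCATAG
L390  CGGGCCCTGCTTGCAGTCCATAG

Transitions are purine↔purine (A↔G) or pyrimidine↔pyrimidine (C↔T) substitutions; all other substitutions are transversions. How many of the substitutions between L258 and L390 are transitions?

Mismatches occur at site 5 (A↔C, transversion), site 7 (T↔C, transition), site 8 (A↔T, transversion), site 9 (T↔G, transversion), site 15 (G↔A, transition).
Of the 5 differences, 2 transitions and 3 transversions, so the answer is 2.

2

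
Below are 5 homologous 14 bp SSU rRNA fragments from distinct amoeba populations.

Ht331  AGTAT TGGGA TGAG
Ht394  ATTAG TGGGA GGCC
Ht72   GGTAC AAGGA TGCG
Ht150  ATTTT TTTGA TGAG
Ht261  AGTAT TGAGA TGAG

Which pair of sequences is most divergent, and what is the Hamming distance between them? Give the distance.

Pairwise Hamming distances:
  Ht331 vs Ht394: 5
  Ht331 vs Ht72: 5
  Ht331 vs Ht150: 4
  Ht331 vs Ht261: 1
  Ht394 vs Ht72: 7
  Ht394 vs Ht150: 7
  Ht394 vs Ht261: 6
  Ht72 vs Ht150: 8
  Ht72 vs Ht261: 6
  Ht150 vs Ht261: 4
The largest is 8, between Ht72 and Ht150.

8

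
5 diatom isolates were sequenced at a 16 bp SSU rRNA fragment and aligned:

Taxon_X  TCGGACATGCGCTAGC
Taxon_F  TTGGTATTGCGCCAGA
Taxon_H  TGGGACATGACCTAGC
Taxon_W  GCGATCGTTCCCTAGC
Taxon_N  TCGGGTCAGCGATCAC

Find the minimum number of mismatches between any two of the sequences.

3

Pairwise Hamming distances:
  Taxon_X vs Taxon_F: 6
  Taxon_X vs Taxon_H: 3
  Taxon_X vs Taxon_W: 6
  Taxon_X vs Taxon_N: 7
  Taxon_F vs Taxon_H: 8
  Taxon_F vs Taxon_W: 9
  Taxon_F vs Taxon_N: 10
  Taxon_H vs Taxon_W: 7
  Taxon_H vs Taxon_N: 10
  Taxon_W vs Taxon_N: 11
The smallest is 3, between Taxon_X and Taxon_H.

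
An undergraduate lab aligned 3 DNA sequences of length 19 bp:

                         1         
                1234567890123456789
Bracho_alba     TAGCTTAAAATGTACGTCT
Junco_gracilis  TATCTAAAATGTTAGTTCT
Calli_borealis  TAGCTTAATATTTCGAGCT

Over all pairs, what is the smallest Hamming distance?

6

Pairwise Hamming distances:
  Bracho_alba vs Junco_gracilis: 7
  Bracho_alba vs Calli_borealis: 6
  Junco_gracilis vs Calli_borealis: 8
The smallest is 6, between Bracho_alba and Calli_borealis.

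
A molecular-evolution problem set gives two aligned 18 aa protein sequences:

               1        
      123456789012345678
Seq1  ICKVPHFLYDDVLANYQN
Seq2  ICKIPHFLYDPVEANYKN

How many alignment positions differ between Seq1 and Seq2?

4

Differing sites — 4:V/I; 11:D/P; 13:L/E; 17:Q/K.
That gives 4 mismatches out of 18 aligned sites, so the Hamming distance is 4.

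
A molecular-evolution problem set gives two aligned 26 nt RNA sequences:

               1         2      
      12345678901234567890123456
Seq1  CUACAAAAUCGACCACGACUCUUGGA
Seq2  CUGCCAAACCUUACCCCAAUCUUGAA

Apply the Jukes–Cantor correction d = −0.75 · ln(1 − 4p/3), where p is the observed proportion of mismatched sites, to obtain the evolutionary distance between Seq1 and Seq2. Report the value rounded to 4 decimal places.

Mismatches occur at site 3 (A/G), site 5 (A/C), site 9 (U/C), site 11 (G/U), site 12 (A/U), site 13 (C/A), site 15 (A/C), site 17 (G/C), site 19 (C/A), site 25 (G/A).
p = 10/26 = 0.384615.
d = −0.75 · ln(1 − (4/3)·0.384615) = −0.75 · ln(0.487180) = −0.75 · (-0.719122) = 0.5393.

0.5393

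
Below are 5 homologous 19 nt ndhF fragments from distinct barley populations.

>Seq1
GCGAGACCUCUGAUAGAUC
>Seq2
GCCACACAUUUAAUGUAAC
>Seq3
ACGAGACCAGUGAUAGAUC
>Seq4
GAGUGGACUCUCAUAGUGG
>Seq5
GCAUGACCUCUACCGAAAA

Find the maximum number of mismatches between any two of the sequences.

Pairwise Hamming distances:
  Seq1 vs Seq2: 8
  Seq1 vs Seq3: 3
  Seq1 vs Seq4: 8
  Seq1 vs Seq5: 9
  Seq2 vs Seq3: 10
  Seq2 vs Seq4: 14
  Seq2 vs Seq5: 9
  Seq3 vs Seq4: 11
  Seq3 vs Seq5: 12
  Seq4 vs Seq5: 12
The largest is 14, between Seq2 and Seq4.

14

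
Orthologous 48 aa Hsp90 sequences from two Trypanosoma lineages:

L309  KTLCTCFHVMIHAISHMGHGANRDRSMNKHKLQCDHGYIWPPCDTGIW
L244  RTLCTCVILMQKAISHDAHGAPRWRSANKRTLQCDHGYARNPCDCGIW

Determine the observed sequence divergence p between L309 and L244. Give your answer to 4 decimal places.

0.3542

Mismatches occur at site 1 (K→R), site 7 (F→V), site 8 (H→I), site 9 (V→L), site 11 (I→Q), site 12 (H→K), site 17 (M→D), site 18 (G→A), site 22 (N→P), site 24 (D→W), site 27 (M→A), site 30 (H→R), site 31 (K→T), site 39 (I→A), site 40 (W→R), site 41 (P→N), site 45 (T→C).
There are 17 differences over 48 sites, so p = 17/48 = 0.3542.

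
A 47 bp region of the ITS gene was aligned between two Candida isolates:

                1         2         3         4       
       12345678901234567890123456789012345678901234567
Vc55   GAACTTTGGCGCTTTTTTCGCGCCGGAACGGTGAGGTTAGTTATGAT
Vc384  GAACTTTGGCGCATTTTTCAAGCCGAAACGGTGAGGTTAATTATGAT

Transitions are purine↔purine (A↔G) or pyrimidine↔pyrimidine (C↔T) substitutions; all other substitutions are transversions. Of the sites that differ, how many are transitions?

The sequences differ at positions 13 (T/A, transversion), 20 (G/A, transition), 21 (C/A, transversion), 26 (G/A, transition), 40 (G/A, transition).
Of the 5 differences, 3 transitions and 2 transversions, so the answer is 3.

3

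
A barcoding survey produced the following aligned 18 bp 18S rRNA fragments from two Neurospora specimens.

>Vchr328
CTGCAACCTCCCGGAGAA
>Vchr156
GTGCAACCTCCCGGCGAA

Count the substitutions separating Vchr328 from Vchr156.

Differing sites — 1:C/G; 15:A/C.
That gives 2 mismatches out of 18 aligned sites, so the Hamming distance is 2.

2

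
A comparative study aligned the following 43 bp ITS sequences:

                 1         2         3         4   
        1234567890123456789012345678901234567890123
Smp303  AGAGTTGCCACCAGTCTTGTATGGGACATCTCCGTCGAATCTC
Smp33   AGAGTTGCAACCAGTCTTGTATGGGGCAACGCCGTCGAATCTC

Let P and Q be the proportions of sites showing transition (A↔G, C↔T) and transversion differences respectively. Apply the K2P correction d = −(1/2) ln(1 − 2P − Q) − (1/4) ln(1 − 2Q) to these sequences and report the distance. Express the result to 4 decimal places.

0.0994

The sequences differ at positions 9 (C/A, transversion), 26 (A/G, transition), 29 (T/A, transversion), 31 (T/G, transversion).
Of the 4 differences, 1 transition and 3 transversions over 43 sites: P = 1/43 = 0.023256, Q = 3/43 = 0.069767.
d = −0.5·ln(0.883721) − 0.25·ln(0.860466) = −0.5·(-0.123614) − 0.25·(-0.150281) = 0.0994.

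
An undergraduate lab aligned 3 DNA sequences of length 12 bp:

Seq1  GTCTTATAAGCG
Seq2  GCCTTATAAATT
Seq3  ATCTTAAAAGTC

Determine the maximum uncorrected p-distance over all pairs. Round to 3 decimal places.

0.417

Pairwise Hamming distances:
  Seq1 vs Seq2: 4
  Seq1 vs Seq3: 4
  Seq2 vs Seq3: 5
The largest is 5 mismatches, between Seq2 and Seq3; p = 5/12 = 0.417.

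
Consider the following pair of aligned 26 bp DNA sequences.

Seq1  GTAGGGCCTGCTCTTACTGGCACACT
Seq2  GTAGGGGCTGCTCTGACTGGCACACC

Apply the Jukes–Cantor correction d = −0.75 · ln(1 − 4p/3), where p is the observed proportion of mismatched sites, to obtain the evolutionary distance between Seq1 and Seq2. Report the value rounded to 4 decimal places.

Differing sites — 7:C/G; 15:T/G; 26:T/C.
p = 3/26 = 0.115385.
d = −0.75 · ln(1 − (4/3)·0.115385) = −0.75 · ln(0.846153) = −0.75 · (-0.167055) = 0.1253.

0.1253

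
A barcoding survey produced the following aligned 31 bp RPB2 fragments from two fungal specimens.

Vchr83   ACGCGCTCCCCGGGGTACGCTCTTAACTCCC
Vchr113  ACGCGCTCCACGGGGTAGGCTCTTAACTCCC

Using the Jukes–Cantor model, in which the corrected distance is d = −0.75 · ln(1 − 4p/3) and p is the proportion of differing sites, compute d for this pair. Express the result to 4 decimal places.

Mismatches occur at site 10 (C↔A), site 18 (C↔G).
p = 2/31 = 0.064516.
d = −0.75 · ln(1 − (4/3)·0.064516) = −0.75 · ln(0.913979) = −0.75 · (-0.089948) = 0.0675.

0.0675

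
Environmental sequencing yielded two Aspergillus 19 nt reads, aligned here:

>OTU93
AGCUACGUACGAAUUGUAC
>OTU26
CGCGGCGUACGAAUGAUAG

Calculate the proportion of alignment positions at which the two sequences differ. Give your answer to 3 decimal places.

Mismatches occur at site 1 (A/C), site 4 (U/G), site 5 (A/G), site 15 (U/G), site 16 (G/A), site 19 (C/G).
There are 6 differences over 19 sites, so p = 6/19 = 0.316.

0.316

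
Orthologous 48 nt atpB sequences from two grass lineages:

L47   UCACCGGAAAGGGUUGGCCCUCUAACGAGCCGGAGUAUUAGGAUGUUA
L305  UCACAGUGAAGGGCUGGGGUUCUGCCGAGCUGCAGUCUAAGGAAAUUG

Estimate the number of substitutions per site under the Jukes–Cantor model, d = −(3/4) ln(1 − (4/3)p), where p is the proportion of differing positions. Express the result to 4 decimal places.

0.4408

The sequences differ at positions 5 (C/A), 7 (G/U), 8 (A/G), 14 (U/C), 18 (C/G), 19 (C/G), 20 (C/U), 24 (A/G), 25 (A/C), 31 (C/U), 33 (G/C), 37 (A/C), 39 (U/A), 44 (U/A), 45 (G/A), 48 (A/G).
p = 16/48 = 0.333333.
d = −0.75 · ln(1 − (4/3)·0.333333) = −0.75 · ln(0.555556) = −0.75 · (-0.587786) = 0.4408.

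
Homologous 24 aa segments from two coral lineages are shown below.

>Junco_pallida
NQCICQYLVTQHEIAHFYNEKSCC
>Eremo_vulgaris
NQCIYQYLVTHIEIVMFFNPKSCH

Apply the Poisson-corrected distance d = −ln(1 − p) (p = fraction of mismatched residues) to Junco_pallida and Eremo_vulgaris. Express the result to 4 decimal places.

0.4055

The sequences differ at positions 5 (C/Y), 11 (Q/H), 12 (H/I), 15 (A/V), 16 (H/M), 18 (Y/F), 20 (E/P), 24 (C/H).
p = 8/24 = 0.333333.
d = −ln(1 − 0.333333) = −ln(0.666667) = 0.4055.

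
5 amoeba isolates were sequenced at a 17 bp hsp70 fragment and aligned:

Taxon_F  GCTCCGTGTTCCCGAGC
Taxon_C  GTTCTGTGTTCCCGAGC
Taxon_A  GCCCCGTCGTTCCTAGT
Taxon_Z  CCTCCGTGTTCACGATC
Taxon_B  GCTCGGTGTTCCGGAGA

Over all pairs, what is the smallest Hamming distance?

2

Pairwise Hamming distances:
  Taxon_F vs Taxon_C: 2
  Taxon_F vs Taxon_A: 6
  Taxon_F vs Taxon_Z: 3
  Taxon_F vs Taxon_B: 3
  Taxon_C vs Taxon_A: 8
  Taxon_C vs Taxon_Z: 5
  Taxon_C vs Taxon_B: 4
  Taxon_A vs Taxon_Z: 9
  Taxon_A vs Taxon_B: 8
  Taxon_Z vs Taxon_B: 6
The smallest is 2, between Taxon_F and Taxon_C.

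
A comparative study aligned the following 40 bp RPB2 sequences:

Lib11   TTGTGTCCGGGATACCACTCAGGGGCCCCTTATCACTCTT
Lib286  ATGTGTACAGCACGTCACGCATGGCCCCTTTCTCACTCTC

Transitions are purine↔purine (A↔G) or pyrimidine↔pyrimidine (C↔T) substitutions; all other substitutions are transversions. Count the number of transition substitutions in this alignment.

The sequences differ at positions 1 (T/A, transversion), 7 (C/A, transversion), 9 (G/A, transition), 11 (G/C, transversion), 13 (T/C, transition), 14 (A/G, transition), 15 (C/T, transition), 19 (T/G, transversion), 22 (G/T, transversion), 25 (G/C, transversion), 29 (C/T, transition), 32 (A/C, transversion), 40 (T/C, transition).
Of the 13 differences, 6 transitions and 7 transversions, so the answer is 6.

6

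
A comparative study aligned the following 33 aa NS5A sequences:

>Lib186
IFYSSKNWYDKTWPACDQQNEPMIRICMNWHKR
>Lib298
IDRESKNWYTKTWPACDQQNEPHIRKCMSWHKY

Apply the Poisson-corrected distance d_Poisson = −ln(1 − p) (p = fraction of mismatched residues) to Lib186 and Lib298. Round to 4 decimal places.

0.2776

Mismatches occur at site 2 (F/D), site 3 (Y/R), site 4 (S/E), site 10 (D/T), site 23 (M/H), site 26 (I/K), site 29 (N/S), site 33 (R/Y).
p = 8/33 = 0.242424.
d = −ln(1 − 0.242424) = −ln(0.757576) = 0.2776.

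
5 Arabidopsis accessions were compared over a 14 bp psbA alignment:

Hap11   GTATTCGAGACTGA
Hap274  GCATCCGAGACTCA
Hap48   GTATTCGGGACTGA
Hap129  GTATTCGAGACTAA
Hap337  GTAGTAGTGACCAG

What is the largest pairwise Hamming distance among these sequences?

8

Pairwise Hamming distances:
  Hap11 vs Hap274: 3
  Hap11 vs Hap48: 1
  Hap11 vs Hap129: 1
  Hap11 vs Hap337: 6
  Hap274 vs Hap48: 4
  Hap274 vs Hap129: 3
  Hap274 vs Hap337: 8
  Hap48 vs Hap129: 2
  Hap48 vs Hap337: 6
  Hap129 vs Hap337: 5
The largest is 8, between Hap274 and Hap337.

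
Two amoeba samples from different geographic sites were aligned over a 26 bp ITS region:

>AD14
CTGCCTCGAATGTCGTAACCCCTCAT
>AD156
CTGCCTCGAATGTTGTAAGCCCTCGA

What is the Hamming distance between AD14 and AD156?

4

Differing sites — 14:C/T; 19:C/G; 25:A/G; 26:T/A.
That gives 4 mismatches out of 26 aligned sites, so the Hamming distance is 4.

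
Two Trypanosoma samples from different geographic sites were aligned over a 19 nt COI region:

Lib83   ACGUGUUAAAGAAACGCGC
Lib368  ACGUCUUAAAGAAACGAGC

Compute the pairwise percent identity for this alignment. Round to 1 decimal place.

89.5%

Mismatches occur at site 5 (G→C), site 17 (C→A).
17 of the 19 sites match, so the percent identity is 17/19 × 100 = 89.5%.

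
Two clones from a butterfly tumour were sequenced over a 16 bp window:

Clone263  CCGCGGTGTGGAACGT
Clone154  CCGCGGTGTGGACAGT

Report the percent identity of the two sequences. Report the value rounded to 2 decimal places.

The sequences differ at positions 13 (A/C), 14 (C/A).
14 of the 16 sites match, so the percent identity is 14/16 × 100 = 87.50%.

87.50%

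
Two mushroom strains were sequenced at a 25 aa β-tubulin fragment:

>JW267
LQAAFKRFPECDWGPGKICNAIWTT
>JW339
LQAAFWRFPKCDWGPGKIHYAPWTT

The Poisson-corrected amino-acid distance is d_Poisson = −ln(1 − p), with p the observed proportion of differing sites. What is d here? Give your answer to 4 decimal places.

Differing sites — 6:K/W; 10:E/K; 19:C/H; 20:N/Y; 22:I/P.
p = 5/25 = 0.200000.
d = −ln(1 − 0.200000) = −ln(0.800000) = 0.2231.

0.2231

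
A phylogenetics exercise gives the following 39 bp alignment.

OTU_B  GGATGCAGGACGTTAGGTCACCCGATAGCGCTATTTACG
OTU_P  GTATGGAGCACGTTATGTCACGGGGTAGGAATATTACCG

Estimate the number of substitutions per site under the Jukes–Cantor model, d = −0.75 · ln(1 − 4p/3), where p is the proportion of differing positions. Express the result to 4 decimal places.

0.3961

Differing sites — 2:G/T; 6:C/G; 9:G/C; 16:G/T; 22:C/G; 23:C/G; 25:A/G; 29:C/G; 30:G/A; 31:C/A; 36:T/A; 37:A/C.
p = 12/39 = 0.307692.
d = −0.75 · ln(1 − (4/3)·0.307692) = −0.75 · ln(0.589744) = −0.75 · (-0.528067) = 0.3961.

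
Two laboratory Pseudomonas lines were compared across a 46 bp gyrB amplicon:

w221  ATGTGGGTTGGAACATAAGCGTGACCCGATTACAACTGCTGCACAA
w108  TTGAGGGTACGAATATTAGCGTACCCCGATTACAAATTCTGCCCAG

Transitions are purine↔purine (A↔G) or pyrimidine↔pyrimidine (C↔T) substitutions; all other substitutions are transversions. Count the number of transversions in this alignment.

9

The sequences differ at positions 1 (A/T, transversion), 4 (T/A, transversion), 9 (T/A, transversion), 10 (G/C, transversion), 14 (C/T, transition), 17 (A/T, transversion), 23 (G/A, transition), 24 (A/C, transversion), 36 (C/A, transversion), 38 (G/T, transversion), 43 (A/C, transversion), 46 (A/G, transition).
Of the 12 differences, 3 transitions and 9 transversions, so the answer is 9.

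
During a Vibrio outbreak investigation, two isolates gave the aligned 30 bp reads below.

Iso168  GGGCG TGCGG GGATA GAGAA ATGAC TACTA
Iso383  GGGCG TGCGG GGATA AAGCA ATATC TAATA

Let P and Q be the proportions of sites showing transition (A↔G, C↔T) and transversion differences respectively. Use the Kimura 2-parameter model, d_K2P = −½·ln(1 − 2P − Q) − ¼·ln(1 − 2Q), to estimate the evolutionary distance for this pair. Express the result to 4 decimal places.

0.1886

The sequences differ at positions 16 (G/A, transition), 19 (A/C, transversion), 23 (G/A, transition), 24 (A/T, transversion), 28 (C/A, transversion).
Of the 5 differences, 2 transitions and 3 transversions over 30 sites: P = 2/30 = 0.066667, Q = 3/30 = 0.100000.
d = −0.5·ln(0.766666) − 0.25·ln(0.800000) = −0.5·(-0.265704) − 0.25·(-0.223144) = 0.1886.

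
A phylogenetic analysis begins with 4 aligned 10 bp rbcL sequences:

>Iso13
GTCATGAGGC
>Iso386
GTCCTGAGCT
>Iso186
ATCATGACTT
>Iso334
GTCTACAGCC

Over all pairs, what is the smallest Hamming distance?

Pairwise Hamming distances:
  Iso13 vs Iso386: 3
  Iso13 vs Iso186: 4
  Iso13 vs Iso334: 4
  Iso386 vs Iso186: 4
  Iso386 vs Iso334: 4
  Iso186 vs Iso334: 7
The smallest is 3, between Iso13 and Iso386.

3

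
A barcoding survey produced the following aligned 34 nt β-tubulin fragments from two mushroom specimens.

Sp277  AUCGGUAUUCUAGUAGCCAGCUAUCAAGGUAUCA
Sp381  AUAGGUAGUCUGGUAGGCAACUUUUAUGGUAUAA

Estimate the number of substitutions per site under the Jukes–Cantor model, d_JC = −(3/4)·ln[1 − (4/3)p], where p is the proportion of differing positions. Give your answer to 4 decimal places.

0.3265

The sequences differ at positions 3 (C/A), 8 (U/G), 12 (A/G), 17 (C/G), 20 (G/A), 23 (A/U), 25 (C/U), 27 (A/U), 33 (C/A).
p = 9/34 = 0.264706.
d = −0.75 · ln(1 − (4/3)·0.264706) = −0.75 · ln(0.647059) = −0.75 · (-0.435318) = 0.3265.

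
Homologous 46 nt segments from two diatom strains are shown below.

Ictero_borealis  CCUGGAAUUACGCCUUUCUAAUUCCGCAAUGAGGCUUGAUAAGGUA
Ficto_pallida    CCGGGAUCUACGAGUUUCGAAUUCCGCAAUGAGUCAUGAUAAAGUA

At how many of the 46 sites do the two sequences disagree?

9

The sequences differ at positions 3 (U/G), 7 (A/U), 8 (U/C), 13 (C/A), 14 (C/G), 19 (U/G), 34 (G/U), 36 (U/A), 43 (G/A).
That gives 9 mismatches out of 46 aligned sites, so the Hamming distance is 9.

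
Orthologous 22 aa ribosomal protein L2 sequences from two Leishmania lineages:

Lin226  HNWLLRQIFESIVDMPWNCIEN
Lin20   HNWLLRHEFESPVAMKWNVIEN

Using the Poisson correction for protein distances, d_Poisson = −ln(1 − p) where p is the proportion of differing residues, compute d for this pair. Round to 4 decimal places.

Mismatches occur at site 7 (Q→H), site 8 (I→E), site 12 (I→P), site 14 (D→A), site 16 (P→K), site 19 (C→V).
p = 6/22 = 0.272727.
d = −ln(1 − 0.272727) = −ln(0.727273) = 0.3185.

0.3185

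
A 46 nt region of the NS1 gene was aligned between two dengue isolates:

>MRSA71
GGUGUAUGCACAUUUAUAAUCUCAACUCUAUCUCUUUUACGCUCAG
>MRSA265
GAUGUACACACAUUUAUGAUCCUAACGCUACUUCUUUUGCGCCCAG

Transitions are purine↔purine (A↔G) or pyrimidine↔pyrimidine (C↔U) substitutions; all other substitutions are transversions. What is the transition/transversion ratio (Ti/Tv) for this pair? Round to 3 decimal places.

Differing sites — 2:G/A (Ti); 7:U/C (Ti); 8:G/A (Ti); 18:A/G (Ti); 22:U/C (Ti); 23:C/U (Ti); 27:U/G (Tv); 31:U/C (Ti); 32:C/U (Ti); 39:A/G (Ti); 43:U/C (Ti).
Of the 11 differences, 10 transitions and 1 transversion, so Ti/Tv = 10/1 = 10.000.

10.000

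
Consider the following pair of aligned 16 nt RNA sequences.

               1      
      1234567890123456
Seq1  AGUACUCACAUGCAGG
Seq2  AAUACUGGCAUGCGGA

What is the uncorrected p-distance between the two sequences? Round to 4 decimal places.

0.3125

Differing sites — 2:G/A; 7:C/G; 8:A/G; 14:A/G; 16:G/A.
There are 5 differences over 16 sites, so p = 5/16 = 0.3125.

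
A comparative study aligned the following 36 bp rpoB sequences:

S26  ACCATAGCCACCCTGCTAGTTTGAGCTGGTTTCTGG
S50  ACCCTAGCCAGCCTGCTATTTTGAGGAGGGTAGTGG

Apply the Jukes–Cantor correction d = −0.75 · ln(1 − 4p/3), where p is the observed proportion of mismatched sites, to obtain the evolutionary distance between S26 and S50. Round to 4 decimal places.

Mismatches occur at site 4 (A↔C), site 11 (C↔G), site 19 (G↔T), site 26 (C↔G), site 27 (T↔A), site 30 (T↔G), site 32 (T↔A), site 33 (C↔G).
p = 8/36 = 0.222222.
d = −0.75 · ln(1 − (4/3)·0.222222) = −0.75 · ln(0.703704) = −0.75 · (-0.351397) = 0.2635.

0.2635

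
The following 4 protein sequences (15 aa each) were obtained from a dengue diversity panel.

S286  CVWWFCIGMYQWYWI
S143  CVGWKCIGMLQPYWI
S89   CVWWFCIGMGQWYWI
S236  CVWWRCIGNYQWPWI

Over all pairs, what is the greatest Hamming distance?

Pairwise Hamming distances:
  S286 vs S143: 4
  S286 vs S89: 1
  S286 vs S236: 3
  S143 vs S89: 4
  S143 vs S236: 6
  S89 vs S236: 4
The largest is 6, between S143 and S236.

6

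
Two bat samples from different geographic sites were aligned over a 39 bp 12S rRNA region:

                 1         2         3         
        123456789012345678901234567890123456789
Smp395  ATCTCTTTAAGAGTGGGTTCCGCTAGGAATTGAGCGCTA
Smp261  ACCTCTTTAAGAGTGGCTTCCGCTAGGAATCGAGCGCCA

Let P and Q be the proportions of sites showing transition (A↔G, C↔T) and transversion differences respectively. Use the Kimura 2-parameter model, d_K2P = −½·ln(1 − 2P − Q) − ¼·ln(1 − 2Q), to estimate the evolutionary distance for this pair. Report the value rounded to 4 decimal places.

0.1121

Mismatches occur at site 2 (T→C, transition), site 17 (G→C, transversion), site 31 (T→C, transition), site 38 (T→C, transition).
Of the 4 differences, 3 transitions and 1 transversion over 39 sites: P = 3/39 = 0.076923, Q = 1/39 = 0.025641.
d = −0.5·ln(0.820513) − 0.25·ln(0.948718) = −0.5·(-0.197826) − 0.25·(-0.052644) = 0.1121.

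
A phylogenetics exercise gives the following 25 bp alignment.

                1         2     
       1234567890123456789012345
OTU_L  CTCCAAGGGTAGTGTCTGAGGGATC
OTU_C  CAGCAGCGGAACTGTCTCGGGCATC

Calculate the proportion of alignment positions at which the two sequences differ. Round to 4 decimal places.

Differing sites — 2:T/A; 3:C/G; 6:A/G; 7:G/C; 10:T/A; 12:G/C; 18:G/C; 19:A/G; 22:G/C.
There are 9 differences over 25 sites, so p = 9/25 = 0.3600.

0.3600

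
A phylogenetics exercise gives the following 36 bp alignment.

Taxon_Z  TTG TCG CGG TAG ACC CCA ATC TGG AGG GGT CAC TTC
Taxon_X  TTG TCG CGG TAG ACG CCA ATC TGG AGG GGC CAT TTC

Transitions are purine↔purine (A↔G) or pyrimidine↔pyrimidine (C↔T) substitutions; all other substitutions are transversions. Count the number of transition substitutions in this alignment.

2

Mismatches occur at site 15 (C↔G, transversion), site 30 (T↔C, transition), site 33 (C↔T, transition).
Of the 3 differences, 2 transitions and 1 transversion, so the answer is 2.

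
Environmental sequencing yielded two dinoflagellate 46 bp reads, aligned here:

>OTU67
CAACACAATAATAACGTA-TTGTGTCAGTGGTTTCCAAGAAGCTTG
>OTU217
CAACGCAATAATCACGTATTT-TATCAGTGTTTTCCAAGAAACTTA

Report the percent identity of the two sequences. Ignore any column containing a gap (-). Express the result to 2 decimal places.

86.36%

Excluding the 2 gap columns leaves 44 comparable sites.
Differing sites — 5:A/G; 13:A/C; 24:G/A; 31:G/T; 42:G/A; 46:G/A.
38 of the 44 comparable sites match, so the percent identity is 38/44 × 100 = 86.36%.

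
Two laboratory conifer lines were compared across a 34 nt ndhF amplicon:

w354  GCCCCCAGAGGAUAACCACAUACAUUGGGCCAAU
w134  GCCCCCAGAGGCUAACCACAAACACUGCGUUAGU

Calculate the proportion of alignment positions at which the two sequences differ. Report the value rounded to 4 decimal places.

0.2059

The sequences differ at positions 12 (A/C), 21 (U/A), 25 (U/C), 28 (G/C), 30 (C/U), 31 (C/U), 33 (A/G).
There are 7 differences over 34 sites, so p = 7/34 = 0.2059.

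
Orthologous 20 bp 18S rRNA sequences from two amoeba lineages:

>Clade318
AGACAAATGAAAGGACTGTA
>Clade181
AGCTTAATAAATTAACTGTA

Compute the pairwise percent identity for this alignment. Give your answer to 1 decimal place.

65.0%

Differing sites — 3:A/C; 4:C/T; 5:A/T; 9:G/A; 12:A/T; 13:G/T; 14:G/A.
13 of the 20 sites match, so the percent identity is 13/20 × 100 = 65.0%.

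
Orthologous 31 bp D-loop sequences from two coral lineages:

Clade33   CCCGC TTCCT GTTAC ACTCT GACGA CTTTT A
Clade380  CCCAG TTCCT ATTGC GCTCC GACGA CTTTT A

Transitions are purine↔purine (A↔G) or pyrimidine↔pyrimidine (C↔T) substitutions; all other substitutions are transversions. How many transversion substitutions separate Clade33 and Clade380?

1

Differing sites — 4:G/A (Ti); 5:C/G (Tv); 11:G/A (Ti); 14:A/G (Ti); 16:A/G (Ti); 20:T/C (Ti).
Of the 6 differences, 5 transitions and 1 transversion, so the answer is 1.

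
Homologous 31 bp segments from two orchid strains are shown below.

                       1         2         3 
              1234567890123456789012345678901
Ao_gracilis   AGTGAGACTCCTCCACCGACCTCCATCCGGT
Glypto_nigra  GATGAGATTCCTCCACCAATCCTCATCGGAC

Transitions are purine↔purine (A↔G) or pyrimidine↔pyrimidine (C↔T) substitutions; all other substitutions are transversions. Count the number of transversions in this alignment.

Differing sites — 1:A/G (Ti); 2:G/A (Ti); 8:C/T (Ti); 18:G/A (Ti); 20:C/T (Ti); 22:T/C (Ti); 23:C/T (Ti); 28:C/G (Tv); 30:G/A (Ti); 31:T/C (Ti).
Of the 10 differences, 9 transitions and 1 transversion, so the answer is 1.

1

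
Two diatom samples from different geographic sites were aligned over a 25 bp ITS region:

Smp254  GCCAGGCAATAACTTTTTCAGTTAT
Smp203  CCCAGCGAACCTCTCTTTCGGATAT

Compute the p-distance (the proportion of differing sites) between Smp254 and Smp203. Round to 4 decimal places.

0.3600

Mismatches occur at site 1 (G→C), site 6 (G→C), site 7 (C→G), site 10 (T→C), site 11 (A→C), site 12 (A→T), site 15 (T→C), site 20 (A→G), site 22 (T→A).
There are 9 differences over 25 sites, so p = 9/25 = 0.3600.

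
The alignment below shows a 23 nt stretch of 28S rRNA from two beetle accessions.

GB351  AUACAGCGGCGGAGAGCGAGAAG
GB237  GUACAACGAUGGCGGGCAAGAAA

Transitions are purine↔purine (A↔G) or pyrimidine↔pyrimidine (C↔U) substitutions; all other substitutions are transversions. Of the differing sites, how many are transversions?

1

Mismatches occur at site 1 (A↔G, transition), site 6 (G↔A, transition), site 9 (G↔A, transition), site 10 (C↔U, transition), site 13 (A↔C, transversion), site 15 (A↔G, transition), site 18 (G↔A, transition), site 23 (G↔A, transition).
Of the 8 differences, 7 transitions and 1 transversion, so the answer is 1.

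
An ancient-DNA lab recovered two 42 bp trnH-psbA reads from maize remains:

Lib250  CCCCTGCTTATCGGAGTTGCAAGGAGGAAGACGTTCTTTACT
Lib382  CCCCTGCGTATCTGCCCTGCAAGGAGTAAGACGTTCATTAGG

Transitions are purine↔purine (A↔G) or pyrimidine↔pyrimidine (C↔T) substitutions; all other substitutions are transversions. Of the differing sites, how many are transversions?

Mismatches occur at site 8 (T→G, transversion), site 13 (G→T, transversion), site 15 (A→C, transversion), site 16 (G→C, transversion), site 17 (T→C, transition), site 27 (G→T, transversion), site 37 (T→A, transversion), site 41 (C→G, transversion), site 42 (T→G, transversion).
Of the 9 differences, 1 transition and 8 transversions, so the answer is 8.

8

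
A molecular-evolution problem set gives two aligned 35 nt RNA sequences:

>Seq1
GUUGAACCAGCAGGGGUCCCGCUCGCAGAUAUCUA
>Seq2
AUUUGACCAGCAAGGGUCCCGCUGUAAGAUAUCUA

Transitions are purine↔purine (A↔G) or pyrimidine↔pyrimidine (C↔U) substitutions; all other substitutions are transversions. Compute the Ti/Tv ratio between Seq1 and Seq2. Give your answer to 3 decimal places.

0.750

Mismatches occur at site 1 (G↔A, transition), site 4 (G↔U, transversion), site 5 (A↔G, transition), site 13 (G↔A, transition), site 24 (C↔G, transversion), site 25 (G↔U, transversion), site 26 (C↔A, transversion).
Of the 7 differences, 3 transitions and 4 transversions, so Ti/Tv = 3/4 = 0.750.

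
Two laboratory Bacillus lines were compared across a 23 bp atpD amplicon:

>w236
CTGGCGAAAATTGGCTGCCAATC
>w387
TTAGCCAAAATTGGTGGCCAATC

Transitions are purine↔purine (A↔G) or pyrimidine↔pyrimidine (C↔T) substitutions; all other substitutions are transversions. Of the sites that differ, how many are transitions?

The sequences differ at positions 1 (C/T, transition), 3 (G/A, transition), 6 (G/C, transversion), 15 (C/T, transition), 16 (T/G, transversion).
Of the 5 differences, 3 transitions and 2 transversions, so the answer is 3.

3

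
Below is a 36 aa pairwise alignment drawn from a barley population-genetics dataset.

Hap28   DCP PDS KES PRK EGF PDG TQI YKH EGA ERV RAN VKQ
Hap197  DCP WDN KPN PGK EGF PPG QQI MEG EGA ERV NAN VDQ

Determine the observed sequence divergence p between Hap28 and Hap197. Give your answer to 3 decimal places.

0.333

Differing sites — 4:P/W; 6:S/N; 8:E/P; 9:S/N; 11:R/G; 17:D/P; 19:T/Q; 22:Y/M; 23:K/E; 24:H/G; 31:R/N; 35:K/D.
There are 12 differences over 36 sites, so p = 12/36 = 0.333.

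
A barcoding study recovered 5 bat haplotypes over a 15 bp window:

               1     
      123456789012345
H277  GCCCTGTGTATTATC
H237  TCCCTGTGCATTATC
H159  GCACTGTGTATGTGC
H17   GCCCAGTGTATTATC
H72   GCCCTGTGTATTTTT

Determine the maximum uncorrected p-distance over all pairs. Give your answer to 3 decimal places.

0.400

Pairwise Hamming distances:
  H277 vs H237: 2
  H277 vs H159: 4
  H277 vs H17: 1
  H277 vs H72: 2
  H237 vs H159: 6
  H237 vs H17: 3
  H237 vs H72: 4
  H159 vs H17: 5
  H159 vs H72: 4
  H17 vs H72: 3
The largest is 6 mismatches, between H237 and H159; p = 6/15 = 0.400.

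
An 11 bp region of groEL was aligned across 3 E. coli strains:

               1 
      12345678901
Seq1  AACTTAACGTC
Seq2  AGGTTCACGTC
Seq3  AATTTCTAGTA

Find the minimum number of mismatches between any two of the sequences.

Pairwise Hamming distances:
  Seq1 vs Seq2: 3
  Seq1 vs Seq3: 5
  Seq2 vs Seq3: 5
The smallest is 3, between Seq1 and Seq2.

3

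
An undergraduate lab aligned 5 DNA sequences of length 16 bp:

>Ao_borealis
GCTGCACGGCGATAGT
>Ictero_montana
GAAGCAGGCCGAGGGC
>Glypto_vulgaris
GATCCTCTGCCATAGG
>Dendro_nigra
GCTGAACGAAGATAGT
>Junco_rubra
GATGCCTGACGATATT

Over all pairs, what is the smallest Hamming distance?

3

Pairwise Hamming distances:
  Ao_borealis vs Ictero_montana: 7
  Ao_borealis vs Glypto_vulgaris: 6
  Ao_borealis vs Dendro_nigra: 3
  Ao_borealis vs Junco_rubra: 5
  Ictero_montana vs Glypto_vulgaris: 10
  Ictero_montana vs Dendro_nigra: 9
  Ictero_montana vs Junco_rubra: 8
  Glypto_vulgaris vs Dendro_nigra: 9
  Glypto_vulgaris vs Junco_rubra: 8
  Dendro_nigra vs Junco_rubra: 6
The smallest is 3, between Ao_borealis and Dendro_nigra.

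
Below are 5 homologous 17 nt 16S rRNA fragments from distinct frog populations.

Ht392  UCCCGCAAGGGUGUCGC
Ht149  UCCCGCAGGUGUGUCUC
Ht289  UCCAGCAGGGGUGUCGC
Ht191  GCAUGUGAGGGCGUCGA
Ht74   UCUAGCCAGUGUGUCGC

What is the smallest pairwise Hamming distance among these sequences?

Pairwise Hamming distances:
  Ht392 vs Ht149: 3
  Ht392 vs Ht289: 2
  Ht392 vs Ht191: 7
  Ht392 vs Ht74: 4
  Ht149 vs Ht289: 3
  Ht149 vs Ht191: 10
  Ht149 vs Ht74: 5
  Ht289 vs Ht191: 8
  Ht289 vs Ht74: 4
  Ht191 vs Ht74: 8
The smallest is 2, between Ht392 and Ht289.

2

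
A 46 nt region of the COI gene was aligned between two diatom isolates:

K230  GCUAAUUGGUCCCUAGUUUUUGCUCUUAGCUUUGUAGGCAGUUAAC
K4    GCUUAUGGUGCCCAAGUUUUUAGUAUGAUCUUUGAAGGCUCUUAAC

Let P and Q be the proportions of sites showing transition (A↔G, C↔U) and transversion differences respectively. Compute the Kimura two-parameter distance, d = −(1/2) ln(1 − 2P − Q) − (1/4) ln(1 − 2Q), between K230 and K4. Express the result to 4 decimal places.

0.3659

The sequences differ at positions 4 (A/U, transversion), 7 (U/G, transversion), 9 (G/U, transversion), 10 (U/G, transversion), 14 (U/A, transversion), 22 (G/A, transition), 23 (C/G, transversion), 25 (C/A, transversion), 27 (U/G, transversion), 29 (G/U, transversion), 35 (U/A, transversion), 40 (A/U, transversion), 41 (G/C, transversion).
Of the 13 differences, 1 transition and 12 transversions over 46 sites: P = 1/46 = 0.021739, Q = 12/46 = 0.260870.
d = −0.5·ln(0.695652) − 0.25·ln(0.478260) = −0.5·(-0.362906) − 0.25·(-0.737601) = 0.3659.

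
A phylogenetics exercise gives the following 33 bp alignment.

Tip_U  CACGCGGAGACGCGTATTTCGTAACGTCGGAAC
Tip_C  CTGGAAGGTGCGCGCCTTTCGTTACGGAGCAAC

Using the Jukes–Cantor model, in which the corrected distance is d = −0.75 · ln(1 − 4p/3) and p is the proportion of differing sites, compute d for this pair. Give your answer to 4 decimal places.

0.5587

Mismatches occur at site 2 (A→T), site 3 (C→G), site 5 (C→A), site 6 (G→A), site 8 (A→G), site 9 (G→T), site 10 (A→G), site 15 (T→C), site 16 (A→C), site 23 (A→T), site 27 (T→G), site 28 (C→A), site 30 (G→C).
p = 13/33 = 0.393939.
d = −0.75 · ln(1 − (4/3)·0.393939) = −0.75 · ln(0.474748) = −0.75 · (-0.744971) = 0.5587.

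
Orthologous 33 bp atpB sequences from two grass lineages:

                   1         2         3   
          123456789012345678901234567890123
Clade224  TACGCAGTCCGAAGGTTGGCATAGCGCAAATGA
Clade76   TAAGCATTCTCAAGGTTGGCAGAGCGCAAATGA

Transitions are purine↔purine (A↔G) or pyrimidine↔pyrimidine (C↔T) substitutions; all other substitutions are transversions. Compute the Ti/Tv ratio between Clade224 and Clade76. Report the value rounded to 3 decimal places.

0.250

The sequences differ at positions 3 (C/A, transversion), 7 (G/T, transversion), 10 (C/T, transition), 11 (G/C, transversion), 22 (T/G, transversion).
Of the 5 differences, 1 transition and 4 transversions, so Ti/Tv = 1/4 = 0.250.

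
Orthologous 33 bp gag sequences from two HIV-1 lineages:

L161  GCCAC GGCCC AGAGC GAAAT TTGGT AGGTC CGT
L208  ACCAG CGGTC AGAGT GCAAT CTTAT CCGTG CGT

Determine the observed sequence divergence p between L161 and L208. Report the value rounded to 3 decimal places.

0.394

Mismatches occur at site 1 (G→A), site 5 (C→G), site 6 (G→C), site 8 (C→G), site 9 (C→T), site 15 (C→T), site 17 (A→C), site 21 (T→C), site 23 (G→T), site 24 (G→A), site 26 (A→C), site 27 (G→C), site 30 (C→G).
There are 13 differences over 33 sites, so p = 13/33 = 0.394.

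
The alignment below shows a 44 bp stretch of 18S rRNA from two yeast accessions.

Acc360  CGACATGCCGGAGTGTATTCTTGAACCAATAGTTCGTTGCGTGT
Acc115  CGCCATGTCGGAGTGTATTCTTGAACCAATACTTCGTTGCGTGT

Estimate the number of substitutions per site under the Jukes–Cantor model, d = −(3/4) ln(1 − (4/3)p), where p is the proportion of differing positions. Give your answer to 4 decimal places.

Mismatches occur at site 3 (A/C), site 8 (C/T), site 32 (G/C).
p = 3/44 = 0.068182.
d = −0.75 · ln(1 − (4/3)·0.068182) = −0.75 · ln(0.909091) = −0.75 · (-0.095310) = 0.0715.

0.0715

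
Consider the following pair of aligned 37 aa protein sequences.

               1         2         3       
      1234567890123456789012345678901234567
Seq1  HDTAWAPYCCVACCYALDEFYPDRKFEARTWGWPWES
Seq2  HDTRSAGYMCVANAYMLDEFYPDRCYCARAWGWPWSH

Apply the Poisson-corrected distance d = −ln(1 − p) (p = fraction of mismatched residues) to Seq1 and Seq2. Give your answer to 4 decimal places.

0.4329

Differing sites — 4:A/R; 5:W/S; 7:P/G; 9:C/M; 13:C/N; 14:C/A; 16:A/M; 25:K/C; 26:F/Y; 27:E/C; 30:T/A; 36:E/S; 37:S/H.
p = 13/37 = 0.351351.
d = −ln(1 − 0.351351) = −ln(0.648649) = 0.4329.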